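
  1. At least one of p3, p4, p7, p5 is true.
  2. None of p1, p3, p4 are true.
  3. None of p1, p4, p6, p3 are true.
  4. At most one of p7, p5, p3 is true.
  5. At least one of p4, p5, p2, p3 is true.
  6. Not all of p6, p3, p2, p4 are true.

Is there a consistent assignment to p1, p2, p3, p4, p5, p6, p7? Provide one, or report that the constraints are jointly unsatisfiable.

p1: False, p2: True, p3: False, p4: False, p5: False, p6: False, p7: True

  (1) {p3, p4, p7, p5}: 1 true — at least one ✓
  (2) {p1, p3, p4}: 0 true — none ✓
  (3) {p1, p4, p6, p3}: 0 true — none ✓
  (4) {p7, p5, p3}: 1 true — at most one ✓
  (5) {p4, p5, p2, p3}: 1 true — at least one ✓
  (6) {p6, p3, p2, p4}: 1/4 true — not all ✓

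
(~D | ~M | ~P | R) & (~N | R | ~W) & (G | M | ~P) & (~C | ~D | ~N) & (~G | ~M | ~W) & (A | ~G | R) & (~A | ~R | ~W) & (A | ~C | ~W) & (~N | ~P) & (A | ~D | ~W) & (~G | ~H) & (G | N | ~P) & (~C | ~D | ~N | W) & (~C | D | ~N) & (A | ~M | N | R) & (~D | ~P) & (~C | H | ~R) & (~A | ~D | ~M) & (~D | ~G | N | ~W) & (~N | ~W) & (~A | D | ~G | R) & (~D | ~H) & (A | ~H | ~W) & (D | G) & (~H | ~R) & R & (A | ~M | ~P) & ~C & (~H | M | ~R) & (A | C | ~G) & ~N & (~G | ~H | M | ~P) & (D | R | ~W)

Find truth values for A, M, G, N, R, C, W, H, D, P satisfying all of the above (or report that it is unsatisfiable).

A=T, M=T, G=T, N=F, R=T, C=F, W=F, H=F, D=F, P=T

Unit clause (R) forces R = True.
Unit clause (~C) forces C = False.
Unit clause (~N) forces N = False.
In (~H | ~R) only ~H is left, so H = False.
Set A = True.
  then (~A | ~R | ~W) forces W = False.
Set M = True.
  then (~A | ~D | ~M) forces D = False.
  then (D | G) forces G = True.
Set P = True.
All clauses satisfied.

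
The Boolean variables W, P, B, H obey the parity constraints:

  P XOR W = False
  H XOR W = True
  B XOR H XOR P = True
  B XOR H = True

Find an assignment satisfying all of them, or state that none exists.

W=F; P=F; B=F; H=T

P XOR W = F XOR F = False ✓
H XOR W = T XOR F = True ✓
B XOR H XOR P = F XOR T XOR F = True ✓
B XOR H = F XOR T = True ✓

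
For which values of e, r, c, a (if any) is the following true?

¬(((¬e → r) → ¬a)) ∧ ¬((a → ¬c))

e = False, r = True, c = True, a = True

  ¬(((¬e → r) → ¬a)) = True
    (¬e → r) → ¬a = False
      ¬e → r = True
        ¬e = True
      ¬a = False
  ¬((a → ¬c)) = True
    a → ¬c = False
      ¬c = False
Both conjuncts True, so the formula holds.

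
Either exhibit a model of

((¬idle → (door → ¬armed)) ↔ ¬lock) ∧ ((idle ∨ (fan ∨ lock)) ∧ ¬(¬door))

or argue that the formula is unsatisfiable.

idle = True, fan = True, armed = True, lock = False, door = True

  (¬idle → (door → ¬armed)) ↔ ¬lock = True
    ¬idle → (door → ¬armed) = True
      ¬idle = False
      door → ¬armed = False
        ¬armed = False
    ¬lock = True
  (idle ∨ (fan ∨ lock)) ∧ ¬(¬door) = True
    idle ∨ (fan ∨ lock) = True
      fan ∨ lock = True
    ¬(¬door) = True
      ¬door = False
Both conjuncts True, so the formula holds.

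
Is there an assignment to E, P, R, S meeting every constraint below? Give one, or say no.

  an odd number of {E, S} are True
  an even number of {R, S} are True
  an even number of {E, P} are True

E = True, P = True, R = False, S = False

{E, S}: 1 true → odd ✓
{R, S}: 0 true → even ✓
{E, P}: 2 true → even ✓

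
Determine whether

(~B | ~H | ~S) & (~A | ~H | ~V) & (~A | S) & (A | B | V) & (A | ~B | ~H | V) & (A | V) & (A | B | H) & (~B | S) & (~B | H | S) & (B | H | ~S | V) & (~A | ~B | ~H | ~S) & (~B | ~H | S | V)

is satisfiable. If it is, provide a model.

V: True; B: False; H: True; S: True; A: False

Set V = True.
Set B = False.
Set H = True.
  then (~A | ~H | ~V) forces A = False.
Set S = True.
All clauses satisfied.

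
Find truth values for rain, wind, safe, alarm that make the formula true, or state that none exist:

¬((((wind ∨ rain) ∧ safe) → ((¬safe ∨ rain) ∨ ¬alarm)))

rain = False; wind = True; safe = True; alarm = True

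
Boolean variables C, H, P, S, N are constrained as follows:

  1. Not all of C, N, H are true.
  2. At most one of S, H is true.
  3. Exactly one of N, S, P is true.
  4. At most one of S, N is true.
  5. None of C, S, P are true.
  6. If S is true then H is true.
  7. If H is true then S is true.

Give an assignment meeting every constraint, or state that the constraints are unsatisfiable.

C = False, H = False, P = False, S = False, N = True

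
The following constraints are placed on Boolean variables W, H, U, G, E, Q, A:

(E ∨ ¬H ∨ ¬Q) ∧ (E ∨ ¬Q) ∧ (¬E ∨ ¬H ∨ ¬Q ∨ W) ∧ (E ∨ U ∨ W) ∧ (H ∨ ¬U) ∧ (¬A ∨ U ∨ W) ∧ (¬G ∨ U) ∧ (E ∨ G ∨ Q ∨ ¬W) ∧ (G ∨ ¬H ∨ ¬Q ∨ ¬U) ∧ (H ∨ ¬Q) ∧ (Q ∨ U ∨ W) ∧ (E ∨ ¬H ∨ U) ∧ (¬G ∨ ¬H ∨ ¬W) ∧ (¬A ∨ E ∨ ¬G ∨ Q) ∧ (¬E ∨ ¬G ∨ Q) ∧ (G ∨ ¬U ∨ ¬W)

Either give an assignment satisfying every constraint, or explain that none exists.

W = True; H = True; U = False; G = False; E = True; Q = False; A = False

Set W = True.
Set H = True.
  then (¬G ∨ ¬H ∨ ¬W) forces G = False.
  then (G ∨ ¬U ∨ ¬W) forces U = False.
  then (E ∨ ¬H ∨ U) forces E = True.
Set Q = False.
Set A = False.
All clauses satisfied.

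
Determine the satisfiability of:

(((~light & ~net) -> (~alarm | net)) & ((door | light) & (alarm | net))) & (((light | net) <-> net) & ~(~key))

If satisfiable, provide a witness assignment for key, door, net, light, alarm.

key = True, door = True, net = True, light = False, alarm = True

  ((~light & ~net) -> (~alarm | net)) & ((door | light) & (alarm | net)) = True
    (~light & ~net) -> (~alarm | net) = True
      ~light & ~net = False
        ~light = True
        ~net = False
      ~alarm | net = True
        ~alarm = False
    (door | light) & (alarm | net) = True
      door | light = True
      alarm | net = True
  ((light | net) <-> net) & ~(~key) = True
    (light | net) <-> net = True
      light | net = True
    ~(~key) = True
      ~key = False
Both conjuncts True, so the formula holds.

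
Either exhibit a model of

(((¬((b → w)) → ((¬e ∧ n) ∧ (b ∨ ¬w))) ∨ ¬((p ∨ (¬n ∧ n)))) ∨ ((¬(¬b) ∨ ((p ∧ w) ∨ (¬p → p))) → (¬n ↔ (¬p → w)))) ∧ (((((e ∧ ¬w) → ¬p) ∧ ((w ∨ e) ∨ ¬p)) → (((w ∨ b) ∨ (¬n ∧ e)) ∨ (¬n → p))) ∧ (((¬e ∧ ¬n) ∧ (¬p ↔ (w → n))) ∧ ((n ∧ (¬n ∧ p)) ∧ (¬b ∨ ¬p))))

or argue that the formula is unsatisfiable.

No satisfying assignment exists.

Case n = True: the conjunct ¬n is False.
Case n = False: the conjunct n is False.
Both cases fail — unsatisfiable.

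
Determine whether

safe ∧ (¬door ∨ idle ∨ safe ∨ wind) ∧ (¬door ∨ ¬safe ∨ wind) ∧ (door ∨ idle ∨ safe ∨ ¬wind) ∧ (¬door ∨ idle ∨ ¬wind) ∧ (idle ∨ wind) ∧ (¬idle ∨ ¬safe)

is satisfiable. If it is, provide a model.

wind=T, safe=T, idle=F, door=F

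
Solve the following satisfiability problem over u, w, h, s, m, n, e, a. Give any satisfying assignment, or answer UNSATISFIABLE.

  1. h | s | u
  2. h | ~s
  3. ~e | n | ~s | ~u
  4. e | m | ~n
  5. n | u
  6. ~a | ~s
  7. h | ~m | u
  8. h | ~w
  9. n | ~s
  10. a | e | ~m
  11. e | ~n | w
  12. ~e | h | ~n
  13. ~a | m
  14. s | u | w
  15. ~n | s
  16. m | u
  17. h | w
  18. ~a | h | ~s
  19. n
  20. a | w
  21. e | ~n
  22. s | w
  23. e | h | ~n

Unit clause (n) forces n = True.
In (e | ~n) only e is left, so e = True.
In (~e | h | ~n) only h is left, so h = True.
In (~n | s) only s is left, so s = True.
In (~a | ~s) only ~a is left, so a = False.
In (a | w) only w is left, so w = True.
Set u = False.
  then (m | u) forces m = True.
All clauses satisfied.

u = False; w = True; h = True; s = True; m = True; n = True; e = True; a = False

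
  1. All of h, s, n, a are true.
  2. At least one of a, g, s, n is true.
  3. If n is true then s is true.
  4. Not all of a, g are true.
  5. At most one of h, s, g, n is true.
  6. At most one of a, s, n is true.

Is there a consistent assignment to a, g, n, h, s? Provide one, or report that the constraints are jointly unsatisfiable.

No satisfying assignment exists.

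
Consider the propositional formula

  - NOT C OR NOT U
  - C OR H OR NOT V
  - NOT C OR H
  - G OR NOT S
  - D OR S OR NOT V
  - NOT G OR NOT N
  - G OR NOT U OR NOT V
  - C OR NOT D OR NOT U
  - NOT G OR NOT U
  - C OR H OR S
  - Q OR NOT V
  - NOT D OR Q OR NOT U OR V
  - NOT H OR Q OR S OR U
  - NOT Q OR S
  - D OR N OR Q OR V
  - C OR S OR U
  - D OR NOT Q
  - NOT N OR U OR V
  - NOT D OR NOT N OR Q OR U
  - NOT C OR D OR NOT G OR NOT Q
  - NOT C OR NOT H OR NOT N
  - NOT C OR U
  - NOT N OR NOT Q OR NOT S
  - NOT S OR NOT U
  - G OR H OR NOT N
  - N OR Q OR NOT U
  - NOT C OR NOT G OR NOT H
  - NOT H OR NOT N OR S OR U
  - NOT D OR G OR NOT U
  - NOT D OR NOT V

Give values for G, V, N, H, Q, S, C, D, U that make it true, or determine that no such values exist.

Set G = True.
  then (NOT G OR NOT N) forces N = False.
  then (NOT G OR NOT U) forces U = False.
  then (NOT C OR U) forces C = False.
  then (C OR S OR U) forces S = True.
Set V = False.
Set H = True.
Set Q = True.
  then (D OR NOT Q) forces D = True.
All clauses satisfied.

G = True, V = False, N = False, H = True, Q = True, S = True, C = False, D = True, U = False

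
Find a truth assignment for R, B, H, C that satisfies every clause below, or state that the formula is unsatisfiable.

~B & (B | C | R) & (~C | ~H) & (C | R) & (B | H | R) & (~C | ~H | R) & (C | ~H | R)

R = True, B = False, H = True, C = False

Unit clause (~B) forces B = False.
Set R = True.
Set H = True.
  then (~C | ~H) forces C = False.
All clauses satisfied.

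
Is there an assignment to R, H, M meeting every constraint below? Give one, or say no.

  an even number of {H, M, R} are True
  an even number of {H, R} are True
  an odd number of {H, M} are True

R = True, H = True, M = False

{H, M, R}: 2 true → even ✓
{H, R}: 2 true → even ✓
{H, M}: 1 true → odd ✓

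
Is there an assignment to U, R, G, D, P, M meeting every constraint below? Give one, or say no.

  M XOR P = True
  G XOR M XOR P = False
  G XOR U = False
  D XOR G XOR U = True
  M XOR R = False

U: True; R: False; G: True; D: True; P: True; M: False

M XOR P = F XOR T = True ✓
G XOR M XOR P = T XOR F XOR T = False ✓
G XOR U = T XOR T = False ✓
D XOR G XOR U = T XOR T XOR T = True ✓
M XOR R = F XOR F = False ✓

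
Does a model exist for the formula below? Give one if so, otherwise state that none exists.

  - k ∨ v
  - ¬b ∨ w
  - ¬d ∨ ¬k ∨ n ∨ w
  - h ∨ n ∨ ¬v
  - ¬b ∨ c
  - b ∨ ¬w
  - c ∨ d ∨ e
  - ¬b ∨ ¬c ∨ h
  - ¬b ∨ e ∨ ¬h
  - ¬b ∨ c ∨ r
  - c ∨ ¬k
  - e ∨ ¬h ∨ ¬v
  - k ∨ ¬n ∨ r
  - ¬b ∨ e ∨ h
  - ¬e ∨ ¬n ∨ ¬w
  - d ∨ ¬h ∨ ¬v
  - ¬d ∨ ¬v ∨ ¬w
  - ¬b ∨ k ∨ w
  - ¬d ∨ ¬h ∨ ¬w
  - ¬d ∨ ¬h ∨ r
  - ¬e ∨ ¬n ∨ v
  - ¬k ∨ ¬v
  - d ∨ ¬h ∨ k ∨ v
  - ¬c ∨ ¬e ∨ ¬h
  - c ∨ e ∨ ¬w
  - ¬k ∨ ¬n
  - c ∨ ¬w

k=T; h=T; c=T; d=F; v=F; w=F; e=F; b=F; n=F; r=T

Set k = True.
  then (c ∨ ¬k) forces c = True.
  then (¬k ∨ ¬v) forces v = False.
  then (¬k ∨ ¬n) forces n = False.
Set h = True.
  then (¬c ∨ ¬e ∨ ¬h) forces e = False.
  then (¬b ∨ e ∨ ¬h) forces b = False.
  then (b ∨ ¬w) forces w = False.
  then (¬d ∨ ¬k ∨ n ∨ w) forces d = False.
Set r = True.
All clauses satisfied.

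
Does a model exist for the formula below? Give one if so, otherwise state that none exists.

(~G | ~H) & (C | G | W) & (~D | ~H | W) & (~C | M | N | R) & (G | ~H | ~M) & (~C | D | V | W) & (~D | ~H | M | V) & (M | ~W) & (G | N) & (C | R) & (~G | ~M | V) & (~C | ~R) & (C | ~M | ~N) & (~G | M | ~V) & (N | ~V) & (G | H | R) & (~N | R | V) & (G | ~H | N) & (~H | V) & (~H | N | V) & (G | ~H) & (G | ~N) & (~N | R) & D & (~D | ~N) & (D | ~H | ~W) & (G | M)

W = False, H = False, N = False, C = False, R = True, M = False, G = True, V = False, D = True

Unit clause (D) forces D = True.
In (~D | ~N) only ~N is left, so N = False.
In (G | N) only G is left, so G = True.
In (N | ~V) only ~V is left, so V = False.
In (~H | V) only ~H is left, so H = False.
In (~G | ~M | V) only ~M is left, so M = False.
In (M | ~W) only ~W is left, so W = False.
Try C = True:
  (~C | M | N | R) forces R = True.
  clause (~C | ~R) is falsified — backtrack.
So C = False.
  then (C | R) forces R = True.
All clauses satisfied.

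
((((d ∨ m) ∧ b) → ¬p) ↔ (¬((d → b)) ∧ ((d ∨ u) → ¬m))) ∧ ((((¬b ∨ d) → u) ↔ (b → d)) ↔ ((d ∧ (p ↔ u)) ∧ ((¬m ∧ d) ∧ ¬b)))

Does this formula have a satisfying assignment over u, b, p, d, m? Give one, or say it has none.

u = False; b = True; p = True; d = False; m = True

  (((d ∨ m) ∧ b) → ¬p) ↔ (¬((d → b)) ∧ ((d ∨ u) → ¬m)) = True
    ((d ∨ m) ∧ b) → ¬p = False
      (d ∨ m) ∧ b = True
        d ∨ m = True
      ¬p = False
    ¬((d → b)) ∧ ((d ∨ u) → ¬m) = False
      ¬((d → b)) = False
        d → b = True
      (d ∨ u) → ¬m = True
        d ∨ u = False
        ¬m = False
  (((¬b ∨ d) → u) ↔ (b → d)) ↔ ((d ∧ (p ↔ u)) ∧ ((¬m ∧ d) ∧ ¬b)) = True
    ((¬b ∨ d) → u) ↔ (b → d) = False
      (¬b ∨ d) → u = True
        ¬b ∨ d = False
          ¬b = False
      b → d = False
    (d ∧ (p ↔ u)) ∧ ((¬m ∧ d) ∧ ¬b) = False
      d ∧ (p ↔ u) = False
        p ↔ u = False
      (¬m ∧ d) ∧ ¬b = False
        ¬m ∧ d = False
          ¬m = False
        ¬b = False
Both conjuncts True, so the formula holds.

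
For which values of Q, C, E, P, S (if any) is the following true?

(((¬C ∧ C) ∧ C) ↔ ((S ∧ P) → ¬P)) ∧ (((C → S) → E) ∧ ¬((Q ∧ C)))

Q=F, C=T, E=T, P=T, S=T

  ((¬C ∧ C) ∧ C) ↔ ((S ∧ P) → ¬P) = True
    (¬C ∧ C) ∧ C = False
      ¬C ∧ C = False
        ¬C = False
    (S ∧ P) → ¬P = False
      S ∧ P = True
      ¬P = False
  ((C → S) → E) ∧ ¬((Q ∧ C)) = True
    (C → S) → E = True
      C → S = True
    ¬((Q ∧ C)) = True
      Q ∧ C = False
Both conjuncts True, so the formula holds.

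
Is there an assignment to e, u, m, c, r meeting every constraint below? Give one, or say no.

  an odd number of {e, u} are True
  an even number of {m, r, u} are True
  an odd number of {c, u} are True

e = True, u = False, m = True, c = True, r = True

{e, u}: 1 true → odd ✓
{m, r, u}: 2 true → even ✓
{c, u}: 1 true → odd ✓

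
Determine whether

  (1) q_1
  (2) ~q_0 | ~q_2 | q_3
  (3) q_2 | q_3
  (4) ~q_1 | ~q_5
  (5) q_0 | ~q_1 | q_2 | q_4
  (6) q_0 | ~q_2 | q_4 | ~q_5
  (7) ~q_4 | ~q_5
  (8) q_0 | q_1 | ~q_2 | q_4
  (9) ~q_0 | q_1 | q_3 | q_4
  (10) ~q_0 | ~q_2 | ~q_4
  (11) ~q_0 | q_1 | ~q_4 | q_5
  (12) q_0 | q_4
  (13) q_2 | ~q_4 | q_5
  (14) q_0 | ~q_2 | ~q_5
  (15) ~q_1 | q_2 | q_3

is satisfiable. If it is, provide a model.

q_0 = True, q_1 = True, q_2 = True, q_3 = True, q_4 = False, q_5 = False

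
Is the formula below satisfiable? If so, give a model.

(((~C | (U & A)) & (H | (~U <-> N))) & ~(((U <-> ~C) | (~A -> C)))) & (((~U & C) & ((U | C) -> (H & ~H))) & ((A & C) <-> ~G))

Case C = True: the conjunct ~(((U <-> ~C) | (~A -> C))) becomes ~((~U | True)) = False.
Case C = False: the conjunct C is False.
Both cases fail — unsatisfiable.

Unsatisfiable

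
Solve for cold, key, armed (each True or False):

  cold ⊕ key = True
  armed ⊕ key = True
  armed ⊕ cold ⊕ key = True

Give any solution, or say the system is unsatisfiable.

cold = False, key = True, armed = False

cold ⊕ key = F ⊕ T = True ✓
armed ⊕ key = F ⊕ T = True ✓
armed ⊕ cold ⊕ key = F ⊕ F ⊕ T = True ✓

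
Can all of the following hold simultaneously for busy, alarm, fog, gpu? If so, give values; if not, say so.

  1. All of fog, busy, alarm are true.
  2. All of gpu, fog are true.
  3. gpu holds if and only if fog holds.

busy=T, alarm=T, fog=T, gpu=T

  (1) {fog, busy, alarm}: all 3 true ✓
  (2) {gpu, fog}: all 2 true ✓
  (3) gpu=T, fog=T — same ✓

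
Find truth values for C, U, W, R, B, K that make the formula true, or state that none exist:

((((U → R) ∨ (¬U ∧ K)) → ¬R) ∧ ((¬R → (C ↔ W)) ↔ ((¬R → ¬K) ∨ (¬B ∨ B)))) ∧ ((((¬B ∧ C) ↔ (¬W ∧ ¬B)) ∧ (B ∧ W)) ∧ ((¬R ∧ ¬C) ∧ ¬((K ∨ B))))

Unsatisfiable

Case B = True: the conjunct ¬((K ∨ B)) becomes ¬((K ∨ True)) = False.
Case B = False: the conjunct B is False.
Both cases fail — unsatisfiable.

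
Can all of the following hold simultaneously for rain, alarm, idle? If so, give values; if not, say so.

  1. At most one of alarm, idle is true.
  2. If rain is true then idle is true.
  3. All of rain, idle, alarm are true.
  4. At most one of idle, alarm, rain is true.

Unsatisfiable — no assignment works.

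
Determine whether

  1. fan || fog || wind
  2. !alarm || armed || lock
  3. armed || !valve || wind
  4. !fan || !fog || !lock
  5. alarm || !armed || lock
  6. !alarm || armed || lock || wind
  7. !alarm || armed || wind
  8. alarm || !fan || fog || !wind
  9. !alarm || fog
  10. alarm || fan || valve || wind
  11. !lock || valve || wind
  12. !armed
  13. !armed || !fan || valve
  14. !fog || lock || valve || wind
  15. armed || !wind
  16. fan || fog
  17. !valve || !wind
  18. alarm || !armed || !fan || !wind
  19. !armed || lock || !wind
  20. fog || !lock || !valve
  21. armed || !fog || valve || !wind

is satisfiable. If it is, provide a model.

Unit clause (!armed) forces armed = False.
In (armed || !wind) only !wind is left, so wind = False.
In (armed || !valve || wind) only !valve is left, so valve = False.
In (!alarm || armed || wind) only !alarm is left, so alarm = False.
In (alarm || fan || valve || wind) only fan is left, so fan = True.
In (!lock || valve || wind) only !lock is left, so lock = False.
In (!fog || lock || valve || wind) only !fog is left, so fog = False.
All clauses satisfied.

valve = False, alarm = False, lock = False, fan = True, armed = False, wind = False, fog = False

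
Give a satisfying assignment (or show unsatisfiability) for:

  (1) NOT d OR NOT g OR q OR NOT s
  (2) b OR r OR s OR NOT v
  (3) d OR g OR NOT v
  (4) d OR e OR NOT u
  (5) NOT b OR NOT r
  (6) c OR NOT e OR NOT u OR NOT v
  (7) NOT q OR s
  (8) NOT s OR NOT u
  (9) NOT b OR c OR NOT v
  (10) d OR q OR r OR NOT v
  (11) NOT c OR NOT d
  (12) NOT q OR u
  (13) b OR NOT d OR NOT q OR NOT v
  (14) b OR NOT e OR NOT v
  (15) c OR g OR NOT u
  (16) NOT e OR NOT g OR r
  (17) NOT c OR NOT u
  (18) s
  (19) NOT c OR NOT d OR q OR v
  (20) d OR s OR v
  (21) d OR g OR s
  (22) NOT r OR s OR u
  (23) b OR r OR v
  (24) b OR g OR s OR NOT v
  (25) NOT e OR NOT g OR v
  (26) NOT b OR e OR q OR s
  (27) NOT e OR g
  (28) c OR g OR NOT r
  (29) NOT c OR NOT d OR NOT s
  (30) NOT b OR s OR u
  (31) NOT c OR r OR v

d=F, u=F, g=F, b=T, c=F, r=F, e=F, s=T, v=F, q=F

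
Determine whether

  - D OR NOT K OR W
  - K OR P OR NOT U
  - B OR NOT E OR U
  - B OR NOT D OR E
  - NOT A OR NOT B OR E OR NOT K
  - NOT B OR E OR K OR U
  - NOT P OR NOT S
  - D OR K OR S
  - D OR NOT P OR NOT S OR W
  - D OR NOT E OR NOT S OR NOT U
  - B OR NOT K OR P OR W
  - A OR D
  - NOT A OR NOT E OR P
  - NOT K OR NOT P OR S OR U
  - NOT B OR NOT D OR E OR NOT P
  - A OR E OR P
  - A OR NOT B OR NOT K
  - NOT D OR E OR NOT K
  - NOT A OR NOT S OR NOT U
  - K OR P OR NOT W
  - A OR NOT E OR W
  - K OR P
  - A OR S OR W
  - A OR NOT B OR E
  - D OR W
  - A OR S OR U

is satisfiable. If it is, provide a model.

Set E = True.
Set W = True.
Set A = True.
  then (NOT A OR NOT E OR P) forces P = True.
  then (NOT P OR NOT S) forces S = False.
Set B = True.
Set D = True.
Set U = False.
  then (NOT K OR NOT P OR S OR U) forces K = False.
All clauses satisfied.

E=T, W=T, A=T, B=T, S=F, D=T, U=F, P=T, K=F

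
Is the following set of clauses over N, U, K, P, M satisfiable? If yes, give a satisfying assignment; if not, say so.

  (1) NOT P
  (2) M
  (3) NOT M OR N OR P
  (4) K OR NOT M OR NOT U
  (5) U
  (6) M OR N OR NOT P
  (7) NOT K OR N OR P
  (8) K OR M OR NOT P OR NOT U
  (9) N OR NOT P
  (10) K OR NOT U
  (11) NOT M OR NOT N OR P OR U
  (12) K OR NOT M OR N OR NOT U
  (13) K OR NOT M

N = True, U = True, K = True, P = False, M = True

Unit clause (NOT P) forces P = False.
Unit clause (M) forces M = True.
In (NOT M OR N OR P) only N is left, so N = True.
Unit clause (U) forces U = True.
In (K OR NOT U) only K is left, so K = True.
All clauses satisfied.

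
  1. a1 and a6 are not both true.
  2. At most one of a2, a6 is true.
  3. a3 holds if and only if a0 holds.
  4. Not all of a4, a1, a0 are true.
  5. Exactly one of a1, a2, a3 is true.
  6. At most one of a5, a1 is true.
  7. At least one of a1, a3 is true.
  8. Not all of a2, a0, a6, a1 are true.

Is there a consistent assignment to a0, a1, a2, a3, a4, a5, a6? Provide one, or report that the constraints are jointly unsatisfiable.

a0=T; a1=F; a2=F; a3=T; a4=T; a5=T; a6=T

  (1) a1=F, a6=T — not both ✓
  (2) {a2, a6}: 1 true — at most one ✓
  (3) a3=T, a0=T — same ✓
  (4) {a4, a1, a0}: 2/3 true — not all ✓
  (5) {a1, a2, a3}: 1 true — exactly one ✓
  (6) {a5, a1}: 1 true — at most one ✓
  (7) {a1, a3}: 1 true — at least one ✓
  (8) {a2, a0, a6, a1}: 2/4 true — not all ✓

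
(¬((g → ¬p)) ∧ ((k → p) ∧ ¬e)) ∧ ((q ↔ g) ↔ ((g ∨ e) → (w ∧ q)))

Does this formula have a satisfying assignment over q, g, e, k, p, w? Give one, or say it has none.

q = False, g = True, e = False, k = True, p = True, w = True

  ¬((g → ¬p)) ∧ ((k → p) ∧ ¬e) = True
    ¬((g → ¬p)) = True
      g → ¬p = False
        ¬p = False
    (k → p) ∧ ¬e = True
      k → p = True
      ¬e = True
  (q ↔ g) ↔ ((g ∨ e) → (w ∧ q)) = True
    q ↔ g = False
    (g ∨ e) → (w ∧ q) = False
      g ∨ e = True
      w ∧ q = False
Both conjuncts True, so the formula holds.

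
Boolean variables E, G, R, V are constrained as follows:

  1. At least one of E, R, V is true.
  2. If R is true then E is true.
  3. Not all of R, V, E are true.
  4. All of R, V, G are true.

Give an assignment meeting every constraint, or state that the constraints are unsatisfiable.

Case V = True:
  (4) forces R = True.
  (2) with R=T forces E = True.
  Constraint (3) is violated (R=T, V=T, E=T) — contradiction.
Case V = False:
  Constraint (4) is violated (V=F) — contradiction.
Both cases fail — unsatisfiable.

Unsatisfiable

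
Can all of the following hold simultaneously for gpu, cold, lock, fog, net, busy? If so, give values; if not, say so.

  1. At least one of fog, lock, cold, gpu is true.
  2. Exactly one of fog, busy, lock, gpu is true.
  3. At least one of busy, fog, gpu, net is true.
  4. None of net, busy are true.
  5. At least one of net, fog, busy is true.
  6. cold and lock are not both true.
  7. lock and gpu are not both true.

gpu = False, cold = False, lock = False, fog = True, net = False, busy = False

  (1) {fog, lock, cold, gpu}: 1 true — at least one ✓
  (2) {fog, busy, lock, gpu}: 1 true — exactly one ✓
  (3) {busy, fog, gpu, net}: 1 true — at least one ✓
  (4) {net, busy}: 0 true — none ✓
  (5) {net, fog, busy}: 1 true — at least one ✓
  (6) cold=F, lock=F — not both ✓
  (7) lock=F, gpu=F — not both ✓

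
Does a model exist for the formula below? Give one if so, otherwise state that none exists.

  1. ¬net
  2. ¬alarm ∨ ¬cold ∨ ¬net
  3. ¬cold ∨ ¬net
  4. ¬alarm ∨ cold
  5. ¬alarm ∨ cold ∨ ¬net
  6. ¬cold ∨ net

Unit clause (¬net) forces net = False.
In (¬cold ∨ net) only ¬cold is left, so cold = False.
In (¬alarm ∨ cold) only ¬alarm is left, so alarm = False.
Check each clause:
  (¬net): ¬net holds.
  (¬alarm ∨ ¬cold ∨ ¬net): ¬alarm holds.
  (¬cold ∨ ¬net): ¬cold holds.
  (¬alarm ∨ cold): ¬alarm holds.
  (¬alarm ∨ cold ∨ ¬net): ¬alarm holds.
  (¬cold ∨ net): ¬cold holds.
All clauses satisfied.

cold=F, alarm=F, net=F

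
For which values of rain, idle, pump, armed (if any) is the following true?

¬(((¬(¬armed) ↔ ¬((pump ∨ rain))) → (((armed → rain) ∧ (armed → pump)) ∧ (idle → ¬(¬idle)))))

rain: False; idle: True; pump: False; armed: True

  ¬(((¬(¬armed) ↔ ¬((pump ∨ rain))) → (((armed → rain) ∧ (armed → pump)) ∧ (idle → ¬(¬idle))))) = True
    (¬(¬armed) ↔ ¬((pump ∨ rain))) → (((armed → rain) ∧ (armed → pump)) ∧ (idle → ¬(¬idle))) = False
      ¬(¬armed) ↔ ¬((pump ∨ rain)) = True
        ¬(¬armed) = True
          ¬armed = False
        ¬((pump ∨ rain)) = True
          pump ∨ rain = False
      ((armed → rain) ∧ (armed → pump)) ∧ (idle → ¬(¬idle)) = False
        (armed → rain) ∧ (armed → pump) = False
          armed → rain = False
          armed → pump = False
        idle → ¬(¬idle) = True
          ¬(¬idle) = True
            ¬idle = False
The formula evaluates to True.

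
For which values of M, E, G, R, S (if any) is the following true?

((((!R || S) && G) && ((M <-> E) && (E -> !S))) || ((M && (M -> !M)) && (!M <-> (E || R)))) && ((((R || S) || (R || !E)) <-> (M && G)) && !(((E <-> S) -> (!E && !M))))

UNSATISFIABLE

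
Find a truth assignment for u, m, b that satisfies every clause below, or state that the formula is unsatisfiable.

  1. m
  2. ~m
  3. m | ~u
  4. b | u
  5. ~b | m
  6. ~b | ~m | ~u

Unsatisfiable — no assignment works.

Case m = True:
  Clause (~m) is falsified — contradiction.
Case m = False:
  Clause (m) is falsified — contradiction.
Both cases fail, so the formula is unsatisfiable.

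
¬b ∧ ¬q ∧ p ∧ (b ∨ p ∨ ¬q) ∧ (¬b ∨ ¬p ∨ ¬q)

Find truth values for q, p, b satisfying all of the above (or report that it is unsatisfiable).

q = False; p = True; b = False

Unit clause (¬b) forces b = False.
Unit clause (¬q) forces q = False.
Unit clause (p) forces p = True.
Check each clause:
  (¬b): ¬b holds.
  (¬q): ¬q holds.
  (p): p holds.
  (b ∨ p ∨ ¬q): p holds.
  (¬b ∨ ¬p ∨ ¬q): ¬b holds.
All clauses satisfied.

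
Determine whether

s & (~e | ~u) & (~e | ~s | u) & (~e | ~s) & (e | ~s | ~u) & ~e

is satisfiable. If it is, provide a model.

s: True, u: False, e: False

Unit clause (s) forces s = True.
In (~e | ~s) only ~e is left, so e = False.
In (e | ~s | ~u) only ~u is left, so u = False.
Check each clause:
  (s): s holds.
  (~e | ~u): ~e holds.
  (~e | ~s | u): ~e holds.
  (~e | ~s): ~e holds.
  (e | ~s | ~u): ~u holds.
  (~e): ~e holds.
All clauses satisfied.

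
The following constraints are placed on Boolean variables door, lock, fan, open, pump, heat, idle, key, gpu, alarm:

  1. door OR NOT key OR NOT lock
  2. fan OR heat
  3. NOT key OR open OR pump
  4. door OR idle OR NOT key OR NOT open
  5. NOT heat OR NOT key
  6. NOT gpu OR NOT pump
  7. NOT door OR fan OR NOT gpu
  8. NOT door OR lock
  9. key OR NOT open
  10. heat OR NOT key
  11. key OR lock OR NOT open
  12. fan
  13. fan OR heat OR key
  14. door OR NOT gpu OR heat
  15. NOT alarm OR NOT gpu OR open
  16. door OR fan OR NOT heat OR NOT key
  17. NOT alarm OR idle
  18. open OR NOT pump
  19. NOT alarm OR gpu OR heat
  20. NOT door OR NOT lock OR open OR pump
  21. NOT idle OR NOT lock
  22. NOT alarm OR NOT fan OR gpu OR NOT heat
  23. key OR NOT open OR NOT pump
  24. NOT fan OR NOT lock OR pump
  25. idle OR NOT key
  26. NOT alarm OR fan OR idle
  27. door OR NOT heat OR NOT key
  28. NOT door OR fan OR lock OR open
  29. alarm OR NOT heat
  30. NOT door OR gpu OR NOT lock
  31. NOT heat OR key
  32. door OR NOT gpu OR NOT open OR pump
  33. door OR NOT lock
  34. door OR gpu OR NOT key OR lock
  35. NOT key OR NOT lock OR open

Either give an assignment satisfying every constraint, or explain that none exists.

Unit clause (fan) forces fan = True.
Set door = False.
  then (door OR NOT lock) forces lock = False.
Try open = True:
  (key OR NOT open) forces key = True.
  (door OR idle OR NOT key OR NOT open) forces idle = True.
  (NOT heat OR NOT key) forces heat = False.
  clause (heat OR NOT key) is falsified — backtrack.
So open = False.
  then (open OR NOT pump) forces pump = False.
  then (NOT key OR open OR pump) forces key = False.
  then (NOT heat OR key) forces heat = False.
  then (door OR NOT gpu OR heat) forces gpu = False.
  then (NOT alarm OR gpu OR heat) forces alarm = False.
Set idle = True.
All clauses satisfied.

door: False, lock: False, fan: True, open: False, pump: False, heat: False, idle: True, key: False, gpu: False, alarm: False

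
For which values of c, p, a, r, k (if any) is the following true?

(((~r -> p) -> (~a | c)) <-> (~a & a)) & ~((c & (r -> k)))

c = False; p = True; a = True; r = True; k = False

  ((~r -> p) -> (~a | c)) <-> (~a & a) = True
    (~r -> p) -> (~a | c) = False
      ~r -> p = True
        ~r = False
      ~a | c = False
        ~a = False
    ~a & a = False
      ~a = False
  ~((c & (r -> k))) = True
    c & (r -> k) = False
      r -> k = False
Both conjuncts True, so the formula holds.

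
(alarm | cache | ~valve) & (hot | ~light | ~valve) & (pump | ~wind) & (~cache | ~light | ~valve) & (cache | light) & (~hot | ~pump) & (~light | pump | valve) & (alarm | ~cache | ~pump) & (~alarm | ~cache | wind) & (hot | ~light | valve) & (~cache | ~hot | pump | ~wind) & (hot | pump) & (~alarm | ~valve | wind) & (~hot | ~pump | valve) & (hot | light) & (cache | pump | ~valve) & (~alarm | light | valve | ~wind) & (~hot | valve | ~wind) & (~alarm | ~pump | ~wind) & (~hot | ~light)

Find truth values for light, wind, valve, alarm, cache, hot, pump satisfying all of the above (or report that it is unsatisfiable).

light=F; wind=F; valve=T; alarm=F; cache=T; hot=T; pump=F

Try light = True:
  (~hot | ~light) forces hot = False.
  (hot | ~light | ~valve) forces valve = False.
  clause (hot | ~light | valve) is falsified — backtrack.
So light = False.
  then (cache | light) forces cache = True.
  then (hot | light) forces hot = True.
  then (~hot | ~pump) forces pump = False.
  then (~cache | ~hot | pump | ~wind) forces wind = False.
  then (~alarm | ~cache | wind) forces alarm = False.
Set valve = True.
All clauses satisfied.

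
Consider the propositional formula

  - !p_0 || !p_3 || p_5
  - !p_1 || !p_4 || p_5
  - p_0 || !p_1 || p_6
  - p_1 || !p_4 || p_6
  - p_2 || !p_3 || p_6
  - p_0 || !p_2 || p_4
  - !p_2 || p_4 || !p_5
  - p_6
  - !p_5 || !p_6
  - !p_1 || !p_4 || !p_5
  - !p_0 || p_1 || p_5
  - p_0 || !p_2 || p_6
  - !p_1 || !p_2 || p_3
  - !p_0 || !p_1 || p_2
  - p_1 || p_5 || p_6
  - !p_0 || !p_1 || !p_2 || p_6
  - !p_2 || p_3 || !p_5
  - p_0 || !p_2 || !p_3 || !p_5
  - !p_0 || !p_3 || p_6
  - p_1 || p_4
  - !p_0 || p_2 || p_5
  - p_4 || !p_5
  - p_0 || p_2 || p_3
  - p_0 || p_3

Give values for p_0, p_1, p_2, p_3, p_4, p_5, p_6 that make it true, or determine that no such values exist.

p_0 = False; p_1 = True; p_2 = False; p_3 = True; p_4 = False; p_5 = False; p_6 = True

Unit clause (p_6) forces p_6 = True.
In (!p_5 || !p_6) only !p_5 is left, so p_5 = False.
Try p_0 = True:
  (!p_0 || !p_3 || p_5) forces p_3 = False.
  (!p_0 || p_1 || p_5) forces p_1 = True.
  (!p_1 || !p_4 || p_5) forces p_4 = False.
  (!p_1 || !p_2 || p_3) forces p_2 = False.
  clause (!p_0 || !p_1 || p_2) is falsified — backtrack.
So p_0 = False.
  then (p_0 || p_3) forces p_3 = True.
Set p_1 = True.
  then (!p_1 || !p_4 || p_5) forces p_4 = False.
  then (p_0 || !p_2 || p_4) forces p_2 = False.
All clauses satisfied.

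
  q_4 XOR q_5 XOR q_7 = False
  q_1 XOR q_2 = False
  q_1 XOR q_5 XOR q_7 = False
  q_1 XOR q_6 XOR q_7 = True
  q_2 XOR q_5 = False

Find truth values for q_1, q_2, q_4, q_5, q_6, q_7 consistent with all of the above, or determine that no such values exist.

q_1 = False, q_2 = False, q_4 = False, q_5 = False, q_6 = True, q_7 = False

q_4 XOR q_5 XOR q_7 = F XOR F XOR F = False ✓
q_1 XOR q_2 = F XOR F = False ✓
q_1 XOR q_5 XOR q_7 = F XOR F XOR F = False ✓
q_1 XOR q_6 XOR q_7 = F XOR T XOR F = True ✓
q_2 XOR q_5 = F XOR F = False ✓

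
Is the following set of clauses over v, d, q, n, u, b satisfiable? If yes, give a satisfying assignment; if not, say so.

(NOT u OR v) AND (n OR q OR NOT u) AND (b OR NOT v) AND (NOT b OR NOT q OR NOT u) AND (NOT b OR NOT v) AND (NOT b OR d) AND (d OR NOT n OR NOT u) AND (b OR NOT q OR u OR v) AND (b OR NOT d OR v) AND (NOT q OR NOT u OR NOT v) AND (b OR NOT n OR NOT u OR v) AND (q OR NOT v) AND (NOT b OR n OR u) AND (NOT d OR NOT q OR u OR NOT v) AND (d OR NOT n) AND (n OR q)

v: False, d: True, q: False, n: True, u: False, b: True

Try v = True:
  (b OR NOT v) forces b = True.
  clause (NOT b OR NOT v) is falsified — backtrack.
So v = False.
  then (NOT u OR v) forces u = False.
Try d = False:
  (NOT b OR d) forces b = False.
  (b OR NOT q OR u OR v) forces q = False.
  (d OR NOT n) forces n = False.
  clause (n OR q) is falsified — backtrack.
So d = True.
  then (b OR NOT d OR v) forces b = True.
  then (NOT b OR n OR u) forces n = True.
Set q = False.
All clauses satisfied.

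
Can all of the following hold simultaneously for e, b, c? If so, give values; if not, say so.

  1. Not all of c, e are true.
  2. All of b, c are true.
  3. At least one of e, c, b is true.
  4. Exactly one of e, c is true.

e=F, b=T, c=T

  (1) {c, e}: 1/2 true — not all ✓
  (2) {b, c}: all 2 true ✓
  (3) {e, c, b}: 2 true — at least one ✓
  (4) {e, c}: 1 true — exactly one ✓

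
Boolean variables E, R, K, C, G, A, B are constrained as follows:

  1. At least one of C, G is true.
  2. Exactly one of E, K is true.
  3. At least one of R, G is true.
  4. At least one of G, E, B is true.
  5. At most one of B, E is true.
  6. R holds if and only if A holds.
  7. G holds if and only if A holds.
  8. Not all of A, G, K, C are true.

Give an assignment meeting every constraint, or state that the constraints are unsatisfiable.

E = False, R = True, K = True, C = False, G = True, A = True, B = False

  (1) {C, G}: 1 true — at least one ✓
  (2) {E, K}: 1 true — exactly one ✓
  (3) {R, G}: 2 true — at least one ✓
  (4) {G, E, B}: 1 true — at least one ✓
  (5) {B, E}: 0 true — at most one ✓
  (6) R=T, A=T — same ✓
  (7) G=T, A=T — same ✓
  (8) {A, G, K, C}: 3/4 true — not all ✓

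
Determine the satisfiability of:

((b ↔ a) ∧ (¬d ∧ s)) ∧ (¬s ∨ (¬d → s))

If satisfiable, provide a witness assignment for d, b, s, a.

d = False, b = True, s = True, a = True

  (b ↔ a) ∧ (¬d ∧ s) = True
    b ↔ a = True
    ¬d ∧ s = True
      ¬d = True
  ¬s ∨ (¬d → s) = True
    ¬s = False
    ¬d → s = True
      ¬d = True
Both conjuncts True, so the formula holds.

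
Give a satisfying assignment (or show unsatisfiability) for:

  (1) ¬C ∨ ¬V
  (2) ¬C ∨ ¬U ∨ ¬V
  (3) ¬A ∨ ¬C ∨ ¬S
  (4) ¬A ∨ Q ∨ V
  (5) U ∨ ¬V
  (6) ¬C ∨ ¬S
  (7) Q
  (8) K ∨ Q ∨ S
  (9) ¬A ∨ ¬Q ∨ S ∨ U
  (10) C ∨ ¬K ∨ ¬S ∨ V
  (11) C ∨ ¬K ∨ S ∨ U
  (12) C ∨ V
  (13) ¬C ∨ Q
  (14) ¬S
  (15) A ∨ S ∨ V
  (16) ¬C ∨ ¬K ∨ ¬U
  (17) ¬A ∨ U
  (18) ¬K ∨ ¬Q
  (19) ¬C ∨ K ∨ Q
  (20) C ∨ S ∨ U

Unit clause (Q) forces Q = True.
Unit clause (¬S) forces S = False.
In (¬K ∨ ¬Q) only ¬K is left, so K = False.
Set C = False.
  then (C ∨ V) forces V = True.
  then (C ∨ S ∨ U) forces U = True.
Set A = False.
All clauses satisfied.

K = False, C = False, Q = True, U = True, V = True, A = False, S = False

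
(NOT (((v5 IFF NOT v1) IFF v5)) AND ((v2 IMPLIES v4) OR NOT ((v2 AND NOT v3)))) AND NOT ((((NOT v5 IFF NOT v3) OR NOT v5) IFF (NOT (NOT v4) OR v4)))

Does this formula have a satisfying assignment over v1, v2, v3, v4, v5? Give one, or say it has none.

v1 = True; v2 = True; v3 = True; v4 = False; v5 = False

  NOT (((v5 IFF NOT v1) IFF v5)) AND ((v2 IMPLIES v4) OR NOT ((v2 AND NOT v3))) = True
    NOT (((v5 IFF NOT v1) IFF v5)) = True
      (v5 IFF NOT v1) IFF v5 = False
        v5 IFF NOT v1 = True
          NOT v1 = False
    (v2 IMPLIES v4) OR NOT ((v2 AND NOT v3)) = True
      v2 IMPLIES v4 = False
      NOT ((v2 AND NOT v3)) = True
        v2 AND NOT v3 = False
          NOT v3 = False
  NOT ((((NOT v5 IFF NOT v3) OR NOT v5) IFF (NOT (NOT v4) OR v4))) = True
    ((NOT v5 IFF NOT v3) OR NOT v5) IFF (NOT (NOT v4) OR v4) = False
      (NOT v5 IFF NOT v3) OR NOT v5 = True
        NOT v5 IFF NOT v3 = False
          NOT v5 = True
          NOT v3 = False
        NOT v5 = True
      NOT (NOT v4) OR v4 = False
        NOT (NOT v4) = False
          NOT v4 = True
Both conjuncts True, so the formula holds.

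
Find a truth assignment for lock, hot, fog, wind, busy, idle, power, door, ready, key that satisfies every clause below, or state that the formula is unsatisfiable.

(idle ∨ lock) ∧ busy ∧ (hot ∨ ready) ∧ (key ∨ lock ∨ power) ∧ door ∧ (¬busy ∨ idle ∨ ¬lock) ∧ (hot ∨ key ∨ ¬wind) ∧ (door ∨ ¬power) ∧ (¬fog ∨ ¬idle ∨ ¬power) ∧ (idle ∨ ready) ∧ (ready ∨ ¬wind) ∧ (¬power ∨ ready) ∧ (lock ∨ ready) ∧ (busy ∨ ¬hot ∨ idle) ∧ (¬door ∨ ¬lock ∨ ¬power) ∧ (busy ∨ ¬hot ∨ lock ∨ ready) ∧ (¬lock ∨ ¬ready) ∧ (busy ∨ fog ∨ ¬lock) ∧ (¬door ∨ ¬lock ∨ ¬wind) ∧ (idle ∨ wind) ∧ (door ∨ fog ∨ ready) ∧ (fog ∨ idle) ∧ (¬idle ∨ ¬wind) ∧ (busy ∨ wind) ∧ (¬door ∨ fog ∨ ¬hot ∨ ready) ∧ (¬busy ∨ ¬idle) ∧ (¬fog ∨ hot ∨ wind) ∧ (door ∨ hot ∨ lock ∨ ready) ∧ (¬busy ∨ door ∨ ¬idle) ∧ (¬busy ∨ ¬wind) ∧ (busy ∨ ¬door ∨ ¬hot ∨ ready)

Case busy = True:
  (door) forces door = True.
  (¬busy ∨ ¬idle) forces idle = False.
  (idle ∨ lock) forces lock = True.
  Clause (¬busy ∨ idle ∨ ¬lock) is falsified — contradiction.
Case busy = False:
  Clause (busy) is falsified — contradiction.
Both cases fail, so the formula is unsatisfiable.

UNSATISFIABLE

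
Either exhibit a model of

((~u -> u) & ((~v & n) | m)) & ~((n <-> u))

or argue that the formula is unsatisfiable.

n = False, u = True, v = False, m = True

  (~u -> u) & ((~v & n) | m) = True
    ~u -> u = True
      ~u = False
    (~v & n) | m = True
      ~v & n = False
        ~v = True
  ~((n <-> u)) = True
    n <-> u = False
Both conjuncts True, so the formula holds.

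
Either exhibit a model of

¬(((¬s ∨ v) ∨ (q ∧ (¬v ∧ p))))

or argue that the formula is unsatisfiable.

v: False; q: True; s: True; p: False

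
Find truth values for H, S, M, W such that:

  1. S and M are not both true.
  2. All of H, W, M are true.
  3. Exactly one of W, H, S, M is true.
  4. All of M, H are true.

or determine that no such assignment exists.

UNSATISFIABLE

Case H = True:
  (2) forces W = True.
  Constraint (3) is violated (W=T, H=T) — contradiction.
Case H = False:
  Constraint (2) is violated (H=F) — contradiction.
Both cases fail — unsatisfiable.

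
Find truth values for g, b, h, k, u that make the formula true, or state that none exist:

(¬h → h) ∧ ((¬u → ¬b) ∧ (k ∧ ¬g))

g=F, b=T, h=T, k=T, u=T

  ¬h → h = True
    ¬h = False
  (¬u → ¬b) ∧ (k ∧ ¬g) = True
    ¬u → ¬b = True
      ¬u = False
      ¬b = False
    k ∧ ¬g = True
      ¬g = True
Both conjuncts True, so the formula holds.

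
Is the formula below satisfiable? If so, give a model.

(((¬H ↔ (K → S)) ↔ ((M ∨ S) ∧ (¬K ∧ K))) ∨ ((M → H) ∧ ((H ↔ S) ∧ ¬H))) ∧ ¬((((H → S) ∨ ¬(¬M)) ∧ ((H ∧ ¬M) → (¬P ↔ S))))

M: False, K: False, H: True, P: True, S: False

  ((¬H ↔ (K → S)) ↔ ((M ∨ S) ∧ (¬K ∧ K))) ∨ ((M → H) ∧ ((H ↔ S) ∧ ¬H)) = True
    (¬H ↔ (K → S)) ↔ ((M ∨ S) ∧ (¬K ∧ K)) = True
      ¬H ↔ (K → S) = False
        ¬H = False
        K → S = True
      (M ∨ S) ∧ (¬K ∧ K) = False
        M ∨ S = False
        ¬K ∧ K = False
          ¬K = True
    (M → H) ∧ ((H ↔ S) ∧ ¬H) = False
      M → H = True
      (H ↔ S) ∧ ¬H = False
        H ↔ S = False
        ¬H = False
  ¬((((H → S) ∨ ¬(¬M)) ∧ ((H ∧ ¬M) → (¬P ↔ S)))) = True
    ((H → S) ∨ ¬(¬M)) ∧ ((H ∧ ¬M) → (¬P ↔ S)) = False
      (H → S) ∨ ¬(¬M) = False
        H → S = False
        ¬(¬M) = False
          ¬M = True
      (H ∧ ¬M) → (¬P ↔ S) = True
        H ∧ ¬M = True
          ¬M = True
        ¬P ↔ S = True
          ¬P = False
Both conjuncts True, so the formula holds.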